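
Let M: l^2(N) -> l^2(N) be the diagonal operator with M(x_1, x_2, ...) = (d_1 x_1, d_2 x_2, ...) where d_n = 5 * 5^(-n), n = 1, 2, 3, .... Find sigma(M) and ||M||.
sigma(M) = {5 * 5^(-n) : n ≥ 1} ∪ {0}; ||M|| = 1

A bounded diagonal operator on l^2 with diagonal entries d_n has spectrum equal to the closure of {d_n : n ≥ 1}: every d_n is an eigenvalue (with eigenvector e_n), so {d_n} ⊂ sigma(M); the spectrum is closed, so its closure is too; and for lambda not in the closure, (M - lambda I) has bounded inverse (the diagonal entries 1/(d_n - lambda) are bounded). For our sequence d_n = 5 * 5^(-n), n = 1, 2, 3, ...:
  - {d_n} = {5 * 5^(-n) : n ≥ 1}; the only limit point is 0
  - closure = {5 * 5^(-n) : n ≥ 1} ∪ {0}
For the norm: a diagonal operator has ||M|| = sup_n |d_n|. Here d_n = 5 * 5^(-n) is positive and decreasing, so sup_n |d_n| = d_1 = 5/5 = 1. So ||M|| = 1.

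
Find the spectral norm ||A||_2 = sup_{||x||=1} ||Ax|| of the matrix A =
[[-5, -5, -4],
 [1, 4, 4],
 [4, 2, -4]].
||A||_2 ≈ 9.7576 (= sqrt(largest eigenvalue of A^T A))

||A||_2 = sigma_max(A) = sqrt(lambda_max(A^T A)). Form the symmetric matrix M = A^T A =
[[42, 37, 8],
 [37, 45, 28],
 [8, 28, 48]].
Its characteristic polynomial (trace, sum of principal 2x2 minors, determinant of M give the coefficients) is
  p(λ) = det(λ I - M) = λ^3 - 135λ^2 + 3849λ - 5776.
No integer candidate from the rational root theorem (±divisors of 5776) is a root, so the roots are irrational. The cubic discriminant is Δ = 38189121597 > 0, so there are three distinct real roots. p(1) = -2061 and p(2) = 1390 have opposite signs, so a root lies in (1, 2); Newton's method refines it to λ ≈ 1.5881. p(38) = 418 and p(39) = -1681 have opposite signs, so a root lies in (38, 39); Newton's method refines it to λ ≈ 38.2007. p(95) = -1121 and p(96) = 4304 have opposite signs, so a root lies in (95, 96); Newton's method refines it to λ ≈ 95.2113. Check (Vieta): the three roots sum to 135, matching tr M = 135.
So the eigenvalues of A^T A are ≈ 1.5881, 38.2007, 95.2113 (all ≥ 0, as they must be for A^T A). The largest is λ_max ≈ 95.2113, hence ||A||_2 = sqrt(λ_max) ≈ 9.7576.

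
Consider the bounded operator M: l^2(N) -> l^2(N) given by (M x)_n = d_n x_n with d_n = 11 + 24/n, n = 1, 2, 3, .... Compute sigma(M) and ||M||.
sigma(M) = {11 + 24/n : n ≥ 1} ∪ {11}; ||M|| = 35

A bounded diagonal operator on l^2 with diagonal entries d_n has spectrum equal to the closure of {d_n : n ≥ 1}: every d_n is an eigenvalue (with eigenvector e_n), so {d_n} ⊂ sigma(M); the spectrum is closed, so its closure is too; and for lambda not in the closure, (M - lambda I) has bounded inverse (the diagonal entries 1/(d_n - lambda) are bounded). For our sequence d_n = 11 + 24/n, n = 1, 2, 3, ...:
  - {d_n} = {11 + 24/n : n ≥ 1}; the only limit point is 11
  - closure = {11 + 24/n : n ≥ 1} ∪ {11}
For the norm: a diagonal operator has ||M|| = sup_n |d_n|. Here d_n = 11 + 24/n is positive and decreasing, so sup_n |d_n| = d_1 = 11 + 24 = 35. So ||M|| = 35.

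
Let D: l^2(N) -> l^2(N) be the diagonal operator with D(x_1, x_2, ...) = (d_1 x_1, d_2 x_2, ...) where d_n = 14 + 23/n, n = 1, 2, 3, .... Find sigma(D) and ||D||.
sigma(D) = {14 + 23/n : n ≥ 1} ∪ {14}; ||D|| = 37

A bounded diagonal operator on l^2 with diagonal entries d_n has spectrum equal to the closure of {d_n : n ≥ 1}: every d_n is an eigenvalue (with eigenvector e_n), so {d_n} ⊂ sigma(D); the spectrum is closed, so its closure is too; and for lambda not in the closure, (D - lambda I) has bounded inverse (the diagonal entries 1/(d_n - lambda) are bounded). For our sequence d_n = 14 + 23/n, n = 1, 2, 3, ...:
  - {d_n} = {14 + 23/n : n ≥ 1}; the only limit point is 14
  - closure = {14 + 23/n : n ≥ 1} ∪ {14}
For the norm: a diagonal operator has ||D|| = sup_n |d_n|. Here d_n = 14 + 23/n is positive and decreasing, so sup_n |d_n| = d_1 = 14 + 23 = 37. So ||D|| = 37.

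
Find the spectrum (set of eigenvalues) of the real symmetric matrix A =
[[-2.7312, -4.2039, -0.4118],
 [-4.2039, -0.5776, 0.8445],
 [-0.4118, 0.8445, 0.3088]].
sigma(A) ≈ {-6, 0, 3}

A is real symmetric, so its spectrum consists of real eigenvalues. Expanding the characteristic polynomial of the displayed matrix gives
  det(λ I - A) = p(λ) = λ^3 + (3)λ^2 + (-18)λ + (0).
Solving p(λ) = 0 yields eigenvalues ≈ -6, 0, 3. (A is shown rounded to 4 decimals, so these recover the underlying integer eigenvalues to within that precision.)
Verification: the trace of A = -3 equals the sum of eigenvalues -3, and det(A) ≈ -0.0005 matches the eigenvalue product 0.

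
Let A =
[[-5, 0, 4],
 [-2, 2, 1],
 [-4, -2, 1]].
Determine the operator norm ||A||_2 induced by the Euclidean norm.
||A||_2 ≈ 7.8113 (= sqrt(largest eigenvalue of A^T A))

||A||_2 = sigma_max(A) = sqrt(lambda_max(A^T A)). Form the symmetric matrix M = A^T A =
[[45, 4, -26],
 [4, 8, 0],
 [-26, 0, 18]].
Its characteristic polynomial (trace, sum of principal 2x2 minors, determinant of M give the coefficients) is
  p(λ) = det(λ I - M) = λ^3 - 71λ^2 + 622λ - 784.
No integer candidate from the rational root theorem (±divisors of 784) is a root, so the roots are irrational. The cubic discriminant is Δ = 471924388 > 0, so there are three distinct real roots. p(1) = -232 and p(2) = 184 have opposite signs, so a root lies in (1, 2); Newton's method refines it to λ ≈ 1.5178. p(8) = 160 and p(9) = -208 have opposite signs, so a root lies in (8, 9); Newton's method refines it to λ ≈ 8.4656. p(61) = -52 and p(62) = 3184 have opposite signs, so a root lies in (61, 62); Newton's method refines it to λ ≈ 61.0166. Check (Vieta): the three roots sum to 71, matching tr M = 71.
So the eigenvalues of A^T A are ≈ 1.5178, 8.4656, 61.0166 (all ≥ 0, as they must be for A^T A). The largest is λ_max ≈ 61.0166, hence ||A||_2 = sqrt(λ_max) ≈ 7.8113.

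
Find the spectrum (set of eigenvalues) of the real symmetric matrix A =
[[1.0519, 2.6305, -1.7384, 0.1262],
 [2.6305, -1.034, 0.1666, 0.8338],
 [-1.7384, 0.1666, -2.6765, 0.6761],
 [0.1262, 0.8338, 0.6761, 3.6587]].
sigma(A) ≈ {-4, -2, 3, 4}

A is real symmetric, so its spectrum consists of real eigenvalues. Expanding the characteristic polynomial of the displayed matrix gives
  det(λ I - A) = p(λ) = λ^4 + (-1)λ^3 + (-22)λ^2 + (16.0012)λ + (96.0011).
Solving p(λ) = 0 yields eigenvalues ≈ -4, -2, 3, 4. (A is shown rounded to 4 decimals, so these recover the underlying integer eigenvalues to within that precision.)
Verification: the trace of A = 1 equals the sum of eigenvalues 1, and det(A) ≈ 96.0011 matches the eigenvalue product 96.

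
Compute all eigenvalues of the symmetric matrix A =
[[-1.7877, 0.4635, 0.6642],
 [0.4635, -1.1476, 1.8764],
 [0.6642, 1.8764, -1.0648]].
sigma(A) ≈ {-3, -2, 1}

A is real symmetric, so its spectrum consists of real eigenvalues. Expanding the characteristic polynomial of the displayed matrix gives
  det(λ I - A) = p(λ) = λ^3 + (4)λ^2 + (1)λ + (-6).
Solving p(λ) = 0 yields eigenvalues ≈ -3, -2, 1. (A is shown rounded to 4 decimals, so these recover the underlying integer eigenvalues to within that precision.)
Verification: the trace of A = -4 equals the sum of eigenvalues -4, and det(A) ≈ 6.0001 matches the eigenvalue product 6.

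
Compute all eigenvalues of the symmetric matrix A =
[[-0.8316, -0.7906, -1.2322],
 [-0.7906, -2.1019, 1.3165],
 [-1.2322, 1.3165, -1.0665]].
sigma(A) ≈ {-3, -2, 1}

A is real symmetric, so its spectrum consists of real eigenvalues. Expanding the characteristic polynomial of the displayed matrix gives
  det(λ I - A) = p(λ) = λ^3 + (4)λ^2 + (1)λ + (-6).
Solving p(λ) = 0 yields eigenvalues ≈ -3, -2, 1. (A is shown rounded to 4 decimals, so these recover the underlying integer eigenvalues to within that precision.)
Verification: the trace of A = -4 equals the sum of eigenvalues -4, and det(A) ≈ 6.0001 matches the eigenvalue product 6.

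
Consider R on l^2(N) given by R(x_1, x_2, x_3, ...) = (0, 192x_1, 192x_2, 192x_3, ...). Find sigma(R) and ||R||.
sigma(R) = closed disk {z in C : |z| ≤ 192}; ||R|| = 192

Note R = 192·U where U is the unit right shift (U x)_k = x_{k-1} (with x_0 := 0); so ||R|| = 192||U|| and sigma(R) = 192·sigma(U). ||R x||^2 = sum_{k≥1} |192x_k|^2 = 36864||x||^2, so ||R|| = 192 and sigma(R) ⊂ {|z| ≤ 192}. For any |lambda| < 192, the equation (R - lambda I) x = 0 forces x_1 = 0, then 192x_k = lambda x_{k+1} ⇒ x = 0, so R has no eigenvalues. But (R - lambda I) is not surjective for |lambda| < 192: solving (R - lambda I) x = e_1 would require x_n proportional to (lambda/192)^(-n), which is not in l^2. So every |lambda| < 192 lies in the residual spectrum. The boundary |lambda| = 192 is in the approximate point spectrum (the spectrum is closed). Hence sigma(R) is the closed disk of radius 192.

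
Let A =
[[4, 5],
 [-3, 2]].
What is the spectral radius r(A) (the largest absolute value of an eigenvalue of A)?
r(A) = sqrt(23) ≈ 4.7958

The eigenvalues of A are the roots of its characteristic polynomial. With M = A (coefficients from the trace and determinant):
  p(λ) = det(λ I - M) = λ^2 - 6λ + 23.
For λ^2 - 6λ + 23 the discriminant is -56. It is negative, so the roots are the complex-conjugate pair λ = 3 ± (sqrt(56)/2) i ≈ 3 ± 3.7417i. For a conjugate pair the product of the roots equals the constant term, so |λ|^2 = 23 and |λ| = sqrt(23) ≈ 4.7958.
Thus the eigenvalues (to 4 decimals) are 3 ± 3.7417i (modulus 4.7958). The spectral radius is the largest modulus: r(A) = sqrt(23) ≈ 4.7958. (Cross-check: r(A) ≤ ||A||_2 ≈ 6.4142; equality holds whenever A is normal, though it can also hold for some non-normal A.)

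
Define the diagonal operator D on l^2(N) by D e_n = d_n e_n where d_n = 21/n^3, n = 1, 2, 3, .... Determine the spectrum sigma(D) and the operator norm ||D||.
sigma(D) = {21/n^3 : n ≥ 1} ∪ {0}; ||D|| = 21

A bounded diagonal operator on l^2 with diagonal entries d_n has spectrum equal to the closure of {d_n : n ≥ 1}: every d_n is an eigenvalue (with eigenvector e_n), so {d_n} ⊂ sigma(D); the spectrum is closed, so its closure is too; and for lambda not in the closure, (D - lambda I) has bounded inverse (the diagonal entries 1/(d_n - lambda) are bounded). For our sequence d_n = 21/n^3, n = 1, 2, 3, ...:
  - {d_n} = {21/n^3 : n ≥ 1}; the only limit point is 0
  - closure = {21/n^3 : n ≥ 1} ∪ {0}
For the norm: a diagonal operator has ||D|| = sup_n |d_n|. Here d_n = 21/n^3 is positive and decreasing, so sup_n |d_n| = d_1 = 21. So ||D|| = 21.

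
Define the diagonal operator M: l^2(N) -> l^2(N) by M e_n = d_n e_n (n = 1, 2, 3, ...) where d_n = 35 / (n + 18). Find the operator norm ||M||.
||M|| = 35/19 (attained at n = 1)

For M diagonal, ||M|| = sup_n |d_n| = sup_n 35/(n + 18). This is positive and strictly decreasing in n, so the supremum is attained at n = 1: d_1 = 35/(1 + 18) = 35/19. Hence ||M|| = 35/19.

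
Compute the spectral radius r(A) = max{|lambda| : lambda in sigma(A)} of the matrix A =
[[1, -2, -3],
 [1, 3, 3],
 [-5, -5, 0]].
r(A) ≈ 3.7363

The eigenvalues of A are the roots of its characteristic polynomial. With M = A (coefficients from the trace, the sum of principal 2x2 minors, and det A):
  p(λ) = det(λ I - M) = λ^3 - 4λ^2 + 5λ - 15.
No integer candidate from the rational root theorem (±divisors of 15) is a root, so the roots are irrational. The cubic discriminant is Δ = -4615 < 0, so there is one real root and a complex-conjugate pair. p(3) = -9 and p(4) = 5 have opposite signs, so a root lies in (3, 4); Newton's method refines it to λ ≈ 3.7363. Dividing out (λ - (3.7363)) leaves approximately λ^2 - 0.2637λ + 4.0147. For λ^2 - 0.2637λ + 4.0147 the discriminant is -15.9892. It is negative, so the remaining roots are the complex-conjugate pair λ ≈ 0.1319 ± 1.9993i. Their product equals the constant term, so |λ|^2 ≈ 4.0147 and |λ| ≈ 2.0037.
Thus the eigenvalues (to 4 decimals) are 3.7363 (modulus 3.7363); 0.1319 ± 1.9993i (modulus 2.0037). The spectral radius is the largest modulus: r(A) ≈ 3.7363. (Cross-check: r(A) ≤ ||A||_2 ≈ 7.8903; equality holds whenever A is normal, though it can also hold for some non-normal A.)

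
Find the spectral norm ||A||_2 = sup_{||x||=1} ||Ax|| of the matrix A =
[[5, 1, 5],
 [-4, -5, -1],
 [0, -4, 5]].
||A||_2 ≈ 8.8442 (= sqrt(largest eigenvalue of A^T A))

||A||_2 = sigma_max(A) = sqrt(lambda_max(A^T A)). Form the symmetric matrix M = A^T A =
[[41, 25, 29],
 [25, 42, -10],
 [29, -10, 51]].
Its characteristic polynomial (trace, sum of principal 2x2 minors, determinant of M give the coefficients) is
  p(λ) = det(λ I - M) = λ^3 - 134λ^2 + 4389λ - 2025.
No integer candidate from the rational root theorem (±divisors of 2025) is a root, so the roots are irrational. The cubic discriminant is Δ = 9542361825 > 0, so there are three distinct real roots. p(0) = -2025 and p(1) = 2231 have opposite signs, so a root lies in (0, 1); Newton's method refines it to λ ≈ 0.468. p(55) = 395 and p(56) = -849 have opposite signs, so a root lies in (55, 56); Newton's method refines it to λ ≈ 55.3119. p(78) = -387 and p(79) = 1451 have opposite signs, so a root lies in (78, 79); Newton's method refines it to λ ≈ 78.22. Check (Vieta): the three roots sum to 134, matching tr M = 134.
So the eigenvalues of A^T A are ≈ 0.468, 55.3119, 78.22 (all ≥ 0, as they must be for A^T A). The largest is λ_max ≈ 78.22, hence ||A||_2 = sqrt(λ_max) ≈ 8.8442.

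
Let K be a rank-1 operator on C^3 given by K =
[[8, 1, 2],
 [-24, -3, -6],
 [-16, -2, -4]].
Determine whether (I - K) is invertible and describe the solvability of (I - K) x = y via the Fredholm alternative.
(I - K) is singular (det(I - K) = 0, i.e. 1 ∈ sigma(K)). (I - K) x = y is solvable iff y ⊥ ker((I - K)^*) = span{(8, 1, 2)}, i.e. iff 8y_1 + y_2 + 2y_3 = 0. When solvable, the solutions are x = y + c·(1, -3, -2), c arbitrary (ker(I - K) = span{(1, -3, -2)}, dimension 1).

K has rank 1, so it is an outer product K = u v^T: every row of K is a multiple of one row vector. Reading off the entries, u = (1, -3, -2) and v = (8, 1, 2) (row i of K equals u_i·v^T). A rank-one matrix u v^T satisfies K u = u (v·u) and kills the (2)-dimensional subspace v^⊥, so its characteristic polynomial is lambda^2 (lambda - v·u) with v·u = tr K = 1. Hence the eigenvalues of I - K are 1 (multiplicity 2) and 1 - (1) = 0, so det(I - K) = 0. (Direct check: I - K =
[[-7, -1, -2],
 [24, 4, 6],
 [16, 2, 5]]
has determinant 0.) So 1 is an eigenvalue of K and (I - K) is not invertible. The finite-dimensional Fredholm alternative says: either (I - K) is invertible, or ker(I - K) ≠ {0} and then range(I - K) = ker((I - K)^*)^⊥, with dim ker(I - K) = dim ker((I - K)^*). We are in the second case, so we need both kernels. Kernel of I - K: (I - K) u = u - u (v·u) = u - u = 0, so ker(I - K) = span{u} = span{(1, -3, -2)} (it is exactly 1-dimensional because rank(I - K) = 2). Kernel of the adjoint: K is real, so (I - K)^* = I - K^T = I - v u^T, and (I - v u^T) v = v - v (u·v) = 0; hence ker((I - K)^*) = span{v} = span{(8, 1, 2)}. Therefore (I - K) x = y is solvable iff <y, v> = 0, i.e. iff 8y_1 + y_2 + 2y_3 = 0. When this holds, K y = u (v·y) = 0, so (I - K) y = y and x = y is a particular solution; the full solution set is the line x = y + c·u = y + c·(1, -3, -2), c ∈ C.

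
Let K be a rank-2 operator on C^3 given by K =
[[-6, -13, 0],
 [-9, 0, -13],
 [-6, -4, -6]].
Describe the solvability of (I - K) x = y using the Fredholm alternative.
(I - K) is invertible (det(I - K) = -120 ≠ 0), so for every y in C^3 the equation (I - K) x = y has a unique solution.

K has rank 2 and factors as K = U V^T = u1 v1^T + u2 v2^T with u1 = (2, 3, 2), v1 = (-3, -2, -3), u2 = (3, -2, 0), v2 = (0, -3, 2) (multiplying out reproduces the displayed K). The nonzero eigenvalues of U V^T coincide with those of the 2 x 2 matrix G = V^T U = [[v1·u1, v1·u2], [v2·u1, v2·u2]] = [[-18, -5], [-5, 6]], and by the Sylvester determinant identity det(I_3 - U V^T) = det(I_2 - V^T U) = det([[19, 5], [5, -5]]) = (19)(-5) - (5)(5) = -120. (Direct check: I - K =
[[7, 13, 0],
 [9, 1, 13],
 [6, 4, 7]]
has determinant -120.) The finite-dimensional Fredholm alternative says: either (I - K) is invertible, or ker(I - K) ≠ {0} and then range(I - K) = ker((I - K)^*)^⊥, with dim ker(I - K) = dim ker((I - K)^*). Since det(I - K) ≠ 0, 1 is not an eigenvalue of K and ker(I - K) = {0}, so we are in the first case: for every y there is a unique x = (I - K)^(-1) y. (Explicitly, by the Woodbury identity, (I - U V^T)^(-1) = I + U (I_2 - G)^(-1) V^T.)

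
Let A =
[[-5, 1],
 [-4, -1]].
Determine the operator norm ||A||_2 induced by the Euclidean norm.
||A||_2 = sqrt((43 + sqrt(1525))/2) ≈ 6.4051 (= sqrt(largest eigenvalue of A^T A))

||A||_2 = sigma_max(A) = sqrt(lambda_max(A^T A)). Form the symmetric matrix M = A^T A =
[[41, -1],
 [-1, 2]].
Its characteristic polynomial (trace, determinant of M give the coefficients) is
  p(λ) = det(λ I - M) = λ^2 - 43λ + 81.
For λ^2 - 43λ + 81 the discriminant is 1525. It is nonnegative but not a perfect square, so the roots are real and irrational: λ = (43 ± sqrt(1525))/2 ≈ 41.0256, 1.9744.
So the eigenvalues of A^T A are ≈ 1.9744, 41.0256 (all ≥ 0, as they must be for A^T A). The largest is λ_max = (43 + sqrt(1525))/2 ≈ 41.0256, hence ||A||_2 = sqrt(λ_max) = sqrt((43 + sqrt(1525))/2) ≈ 6.4051.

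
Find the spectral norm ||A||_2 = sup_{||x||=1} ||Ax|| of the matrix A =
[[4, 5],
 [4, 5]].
||A||_2 = sqrt(82) ≈ 9.0554 (= sqrt(largest eigenvalue of A^T A))

||A||_2 = sigma_max(A) = sqrt(lambda_max(A^T A)). Form the symmetric matrix M = A^T A =
[[32, 40],
 [40, 50]].
Its characteristic polynomial (trace, determinant of M give the coefficients) is
  p(λ) = det(λ I - M) = λ^2 - 82λ.
For λ^2 - 82λ the discriminant is 6724. It is a perfect square (82^2), so the roots are rational: λ = (82 ± 82)/2 = 82, 0.
So the eigenvalues of A^T A are ≈ 0, 82 (all ≥ 0, as they must be for A^T A). The largest is λ_max = 82, hence ||A||_2 = sqrt(λ_max) = sqrt(82) ≈ 9.0554.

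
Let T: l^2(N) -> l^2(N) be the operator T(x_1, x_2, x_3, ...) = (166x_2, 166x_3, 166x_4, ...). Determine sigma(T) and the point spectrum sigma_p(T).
sigma(T) = closed disk {z in C : |z| ≤ 166}; sigma_p(T) = open disk {z in C : |z| < 166}

Note T = 166·V where V is the unit left shift (V x)_k = x_{k+1}; so sigma(T) = 166·sigma(V) and ||T|| = 166||V||. ||T x||^2 = 27556sum_{k≥2} |x_k|^2 ≤ 27556||x||^2, with equality on {x : x_1 = 0}, so ||T|| = 166. For any lambda with |lambda| < 166, set r = lambda/166 (|r| < 1); the vector x = (1, r, r^2, ...) is in l^2 and satisfies T x = 166(r, r^2, ...) = lambda x, so lambda is an eigenvalue. On the boundary |lambda| = 166 the geometric series diverges, so no l^2 eigenvector exists, but these lambda lie in the approximate point spectrum. Hence sigma(T) is the closed disk of radius 166 and sigma_p(T) is the open disk.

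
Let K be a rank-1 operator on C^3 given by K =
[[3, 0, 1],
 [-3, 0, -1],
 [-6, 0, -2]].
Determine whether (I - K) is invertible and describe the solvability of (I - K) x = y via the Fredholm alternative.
(I - K) is singular (det(I - K) = 0, i.e. 1 ∈ sigma(K)). (I - K) x = y is solvable iff y ⊥ ker((I - K)^*) = span{(3, 0, 1)}, i.e. iff 3y_1 + y_3 = 0. When solvable, the solutions are x = y + c·(1, -1, -2), c arbitrary (ker(I - K) = span{(1, -1, -2)}, dimension 1).

K has rank 1, so it is an outer product K = u v^T: every row of K is a multiple of one row vector. Reading off the entries, u = (1, -1, -2) and v = (3, 0, 1) (row i of K equals u_i·v^T). A rank-one matrix u v^T satisfies K u = u (v·u) and kills the (2)-dimensional subspace v^⊥, so its characteristic polynomial is lambda^2 (lambda - v·u) with v·u = tr K = 1. Hence the eigenvalues of I - K are 1 (multiplicity 2) and 1 - (1) = 0, so det(I - K) = 0. (Direct check: I - K =
[[-2, 0, -1],
 [3, 1, 1],
 [6, 0, 3]]
has determinant 0.) So 1 is an eigenvalue of K and (I - K) is not invertible. The finite-dimensional Fredholm alternative says: either (I - K) is invertible, or ker(I - K) ≠ {0} and then range(I - K) = ker((I - K)^*)^⊥, with dim ker(I - K) = dim ker((I - K)^*). We are in the second case, so we need both kernels. Kernel of I - K: (I - K) u = u - u (v·u) = u - u = 0, so ker(I - K) = span{u} = span{(1, -1, -2)} (it is exactly 1-dimensional because rank(I - K) = 2). Kernel of the adjoint: K is real, so (I - K)^* = I - K^T = I - v u^T, and (I - v u^T) v = v - v (u·v) = 0; hence ker((I - K)^*) = span{v} = span{(3, 0, 1)}. Therefore (I - K) x = y is solvable iff <y, v> = 0, i.e. iff 3y_1 + y_3 = 0. When this holds, K y = u (v·y) = 0, so (I - K) y = y and x = y is a particular solution; the full solution set is the line x = y + c·u = y + c·(1, -1, -2), c ∈ C.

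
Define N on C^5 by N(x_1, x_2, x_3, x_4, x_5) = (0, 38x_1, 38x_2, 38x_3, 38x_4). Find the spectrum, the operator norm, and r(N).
sigma(N) = {0}; ||N|| = 38; r(N) = 0. (N is nilpotent with N^5 = 0.)

On C^5, N is a strictly lower-triangular matrix with 38 on the subdiagonal and zeros elsewhere, so its characteristic polynomial is lambda^5 and every eigenvalue is 0: sigma(N) = {0}. For the operator norm, N e_i = 38e_{i+1} for i = 1, ..., 4 and N e_5 = 0, so the singular values of N are 38 (with multiplicity 4) and 0; hence ||N|| = 38. The spectral radius r(N) = max|lambda| = 0. Note ||N|| > r(N) — characteristic of non-normal nilpotent operators. Indeed N^5 = 0.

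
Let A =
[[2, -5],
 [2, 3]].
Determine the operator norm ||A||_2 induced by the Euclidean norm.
||A||_2 = sqrt((42 + sqrt(740))/2) ≈ 5.8823 (= sqrt(largest eigenvalue of A^T A))

||A||_2 = sigma_max(A) = sqrt(lambda_max(A^T A)). Form the symmetric matrix M = A^T A =
[[8, -4],
 [-4, 34]].
Its characteristic polynomial (trace, determinant of M give the coefficients) is
  p(λ) = det(λ I - M) = λ^2 - 42λ + 256.
For λ^2 - 42λ + 256 the discriminant is 740. It is nonnegative but not a perfect square, so the roots are real and irrational: λ = (42 ± sqrt(740))/2 ≈ 34.6015, 7.3985.
So the eigenvalues of A^T A are ≈ 7.3985, 34.6015 (all ≥ 0, as they must be for A^T A). The largest is λ_max = (42 + sqrt(740))/2 ≈ 34.6015, hence ||A||_2 = sqrt(λ_max) = sqrt((42 + sqrt(740))/2) ≈ 5.8823.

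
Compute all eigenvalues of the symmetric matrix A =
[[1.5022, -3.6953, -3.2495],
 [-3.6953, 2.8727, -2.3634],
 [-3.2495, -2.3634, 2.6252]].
sigma(A) ≈ {-4, 5, 6}

A is real symmetric, so its spectrum consists of real eigenvalues. Expanding the characteristic polynomial of the displayed matrix gives
  det(λ I - A) = p(λ) = λ^3 + (-7)λ^2 + (-14)λ + (120.0022).
Solving p(λ) = 0 yields eigenvalues ≈ -4, 5, 6. (A is shown rounded to 4 decimals, so these recover the underlying integer eigenvalues to within that precision.)
Verification: the trace of A = 7 equals the sum of eigenvalues 7, and det(A) ≈ -120.0022 matches the eigenvalue product -120.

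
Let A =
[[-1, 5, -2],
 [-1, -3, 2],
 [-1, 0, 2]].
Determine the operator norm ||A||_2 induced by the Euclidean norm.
||A||_2 = sqrt((43 + sqrt(1753))/2) ≈ 6.5142 (= sqrt(largest eigenvalue of A^T A))

||A||_2 = sigma_max(A) = sqrt(lambda_max(A^T A)). Form the symmetric matrix M = A^T A =
[[3, -2, -2],
 [-2, 34, -16],
 [-2, -16, 12]].
Its characteristic polynomial (trace, sum of principal 2x2 minors, determinant of M give the coefficients) is
  p(λ) = det(λ I - M) = λ^3 - 49λ^2 + 282λ - 144.
By the rational root theorem any rational root is an integer divisor of 144. Testing λ = 6: p(6) = 216 - 1764 + 1692 - 144 = 0, so λ = 6 is a root. Dividing out (λ - 6) leaves p(λ) = (λ - 6)(λ^2 - 43λ + 24). For λ^2 - 43λ + 24 the discriminant is 1753. It is nonnegative but not a perfect square, so the roots are real and irrational: λ = (43 ± sqrt(1753))/2 ≈ 42.4344, 0.5656.
So the eigenvalues of A^T A are ≈ 0.5656, 6, 42.4344 (all ≥ 0, as they must be for A^T A). The largest is λ_max = (43 + sqrt(1753))/2 ≈ 42.4344, hence ||A||_2 = sqrt(λ_max) = sqrt((43 + sqrt(1753))/2) ≈ 6.5142.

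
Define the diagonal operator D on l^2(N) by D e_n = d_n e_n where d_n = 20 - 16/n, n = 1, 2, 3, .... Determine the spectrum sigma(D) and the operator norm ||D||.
sigma(D) = {20 - 16/n : n ≥ 1} ∪ {20}; ||D|| = 20

A bounded diagonal operator on l^2 with diagonal entries d_n has spectrum equal to the closure of {d_n : n ≥ 1}: every d_n is an eigenvalue (with eigenvector e_n), so {d_n} ⊂ sigma(D); the spectrum is closed, so its closure is too; and for lambda not in the closure, (D - lambda I) has bounded inverse (the diagonal entries 1/(d_n - lambda) are bounded). For our sequence d_n = 20 - 16/n, n = 1, 2, 3, ...:
  - {d_n} = {20 - 16/n : n ≥ 1}; the only limit point is 20
  - closure = {20 - 16/n : n ≥ 1} ∪ {20}
For the norm: a diagonal operator has ||D|| = sup_n |d_n|. Here d_n = 20 - 16/n increases monotonically from d_1 = 4 toward 20, with all terms in [4, 20); so sup_n |d_n| = 20 (the supremum is the limit, not attained). So ||D|| = 20.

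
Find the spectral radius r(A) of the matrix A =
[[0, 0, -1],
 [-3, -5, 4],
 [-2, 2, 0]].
r(A) ≈ 6.197

The eigenvalues of A are the roots of its characteristic polynomial. With M = A (coefficients from the trace, the sum of principal 2x2 minors, and det A):
  p(λ) = det(λ I - M) = λ^3 + 5λ^2 - 10λ - 16.
No integer candidate from the rational root theorem (±divisors of 16) is a root, so the roots are irrational. The cubic discriminant is Δ = 21988 > 0, so there are three distinct real roots. p(-7) = -44 and p(-6) = 8 have opposite signs, so a root lies in (-7, -6); Newton's method refines it to λ ≈ -6.197. p(-2) = 16 and p(-1) = -2 have opposite signs, so a root lies in (-2, -1); Newton's method refines it to λ ≈ -1.1162. p(2) = -8 and p(3) = 26 have opposite signs, so a root lies in (2, 3); Newton's method refines it to λ ≈ 2.3132. Check (Vieta): the three roots sum to -5, matching tr M = -5.
Thus the eigenvalues (to 4 decimals) are -6.197 (modulus 6.197); -1.1162 (modulus 1.1162); 2.3132 (modulus 2.3132). The spectral radius is the largest modulus: r(A) ≈ 6.197. (Cross-check: r(A) ≤ ||A||_2 ≈ 7.1202; equality holds whenever A is normal, though it can also hold for some non-normal A.)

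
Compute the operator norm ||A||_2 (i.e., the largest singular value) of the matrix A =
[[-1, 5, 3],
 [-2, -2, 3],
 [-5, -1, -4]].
||A||_2 ≈ 7.1422 (= sqrt(largest eigenvalue of A^T A))

||A||_2 = sigma_max(A) = sqrt(lambda_max(A^T A)). Form the symmetric matrix M = A^T A =
[[30, 4, 11],
 [4, 30, 13],
 [11, 13, 34]].
Its characteristic polynomial (trace, sum of principal 2x2 minors, determinant of M give the coefficients) is
  p(λ) = det(λ I - M) = λ^3 - 94λ^2 + 2634λ - 22500.
No integer candidate from the rational root theorem (±divisors of 22500) is a root, so the roots are irrational. The cubic discriminant is Δ = 60544800 > 0, so there are three distinct real roots. p(16) = -324 and p(17) = 25 have opposite signs, so a root lies in (16, 17); Newton's method refines it to λ ≈ 16.919. p(26) = 16 and p(27) = -225 have opposite signs, so a root lies in (26, 27); Newton's method refines it to λ ≈ 26.0704. p(51) = -9 and p(52) = 900 have opposite signs, so a root lies in (51, 52); Newton's method refines it to λ ≈ 51.0106. Check (Vieta): the three roots sum to 94, matching tr M = 94.
So the eigenvalues of A^T A are ≈ 16.919, 26.0704, 51.0106 (all ≥ 0, as they must be for A^T A). The largest is λ_max ≈ 51.0106, hence ||A||_2 = sqrt(λ_max) ≈ 7.1422.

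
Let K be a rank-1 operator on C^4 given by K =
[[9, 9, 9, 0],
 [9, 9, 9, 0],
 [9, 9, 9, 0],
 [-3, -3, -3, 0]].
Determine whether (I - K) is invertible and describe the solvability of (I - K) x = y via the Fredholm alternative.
(I - K) is invertible (det(I - K) = -26 ≠ 0), so for every y in C^4 the equation (I - K) x = y has a unique solution.

K has rank 1, so it is an outer product K = u v^T: every row of K is a multiple of one row vector. Reading off the entries, u = (-3, -3, -3, 1) and v = (-3, -3, -3, 0) (row i of K equals u_i·v^T). A rank-one matrix u v^T satisfies K u = u (v·u) and kills the (3)-dimensional subspace v^⊥, so its characteristic polynomial is lambda^3 (lambda - v·u) with v·u = tr K = 27. Hence the eigenvalues of I - K are 1 (multiplicity 3) and 1 - (27) = -26, so det(I - K) = -26. (Direct check: I - K =
[[-8, -9, -9, 0],
 [-9, -8, -9, 0],
 [-9, -9, -8, 0],
 [3, 3, 3, 1]]
has determinant -26.) The finite-dimensional Fredholm alternative says: either (I - K) is invertible, or ker(I - K) ≠ {0} and then range(I - K) = ker((I - K)^*)^⊥, with dim ker(I - K) = dim ker((I - K)^*). Since det(I - K) ≠ 0, 1 is not an eigenvalue of K and ker(I - K) = {0}, so we are in the first case: for every y there is a unique x = (I - K)^(-1) y. Explicitly, by the Sherman–Morrison formula, (I - u v^T)^(-1) = I + u v^T/(1 - v·u), i.e. (I - K)^(-1) = I + K/(-26).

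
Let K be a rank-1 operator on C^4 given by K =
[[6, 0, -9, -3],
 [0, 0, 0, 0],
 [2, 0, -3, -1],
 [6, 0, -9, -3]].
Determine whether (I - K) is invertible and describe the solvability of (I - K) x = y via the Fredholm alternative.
(I - K) is invertible (det(I - K) = 1 ≠ 0), so for every y in C^4 the equation (I - K) x = y has a unique solution.

K has rank 1, so it is an outer product K = u v^T: every row of K is a multiple of one row vector. Reading off the entries, u = (3, 0, 1, 3) and v = (2, 0, -3, -1) (row i of K equals u_i·v^T). A rank-one matrix u v^T satisfies K u = u (v·u) and kills the (3)-dimensional subspace v^⊥, so its characteristic polynomial is lambda^3 (lambda - v·u) with v·u = tr K = 0. Hence the eigenvalues of I - K are 1 (multiplicity 3) and 1 - (0) = 1, so det(I - K) = 1. (Direct check: I - K =
[[-5, 0, 9, 3],
 [0, 1, 0, 0],
 [-2, 0, 4, 1],
 [-6, 0, 9, 4]]
has determinant 1.) The finite-dimensional Fredholm alternative says: either (I - K) is invertible, or ker(I - K) ≠ {0} and then range(I - K) = ker((I - K)^*)^⊥, with dim ker(I - K) = dim ker((I - K)^*). Since det(I - K) ≠ 0, 1 is not an eigenvalue of K and ker(I - K) = {0}, so we are in the first case: for every y there is a unique x = (I - K)^(-1) y. Explicitly, by the Sherman–Morrison formula, (I - u v^T)^(-1) = I + u v^T/(1 - v·u), i.e. (I - K)^(-1) = I + K.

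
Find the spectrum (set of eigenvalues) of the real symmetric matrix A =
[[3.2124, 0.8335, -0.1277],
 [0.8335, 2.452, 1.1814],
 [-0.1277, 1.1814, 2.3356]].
sigma(A) ≈ {1, 3, 4}

A is real symmetric, so its spectrum consists of real eigenvalues. Expanding the characteristic polynomial of the displayed matrix gives
  det(λ I - A) = p(λ) = λ^3 + (-8)λ^2 + (19)λ + (-12).
Solving p(λ) = 0 yields eigenvalues ≈ 1, 3, 4. (A is shown rounded to 4 decimals, so these recover the underlying integer eigenvalues to within that precision.)
Verification: the trace of A = 8 equals the sum of eigenvalues 8, and det(A) ≈ 11.9994 matches the eigenvalue product 12.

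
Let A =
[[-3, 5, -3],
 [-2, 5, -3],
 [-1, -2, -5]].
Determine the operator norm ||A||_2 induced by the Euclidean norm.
||A||_2 ≈ 9.095 (= sqrt(largest eigenvalue of A^T A))

||A||_2 = sigma_max(A) = sqrt(lambda_max(A^T A)). Form the symmetric matrix M = A^T A =
[[14, -23, 20],
 [-23, 54, -20],
 [20, -20, 43]].
Its characteristic polynomial (trace, sum of principal 2x2 minors, determinant of M give the coefficients) is
  p(λ) = det(λ I - M) = λ^3 - 111λ^2 + 2351λ - 961.
No integer candidate from the rational root theorem (±divisors of 961) is a root, so the roots are irrational. The cubic discriminant is Δ = 15354840064 > 0, so there are three distinct real roots. p(0) = -961 and p(1) = 1280 have opposite signs, so a root lies in (0, 1); Newton's method refines it to λ ≈ 0.4169. p(27) = 1280 and p(28) = -205 have opposite signs, so a root lies in (27, 28); Newton's method refines it to λ ≈ 27.8642. p(82) = -3175 and p(83) = 1280 have opposite signs, so a root lies in (82, 83); Newton's method refines it to λ ≈ 82.7189. Check (Vieta): the three roots sum to 111, matching tr M = 111.
So the eigenvalues of A^T A are ≈ 0.4169, 27.8642, 82.7189 (all ≥ 0, as they must be for A^T A). The largest is λ_max ≈ 82.7189, hence ||A||_2 = sqrt(λ_max) ≈ 9.095.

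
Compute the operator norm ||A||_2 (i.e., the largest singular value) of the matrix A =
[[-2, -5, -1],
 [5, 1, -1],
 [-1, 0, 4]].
||A||_2 ≈ 6.5899 (= sqrt(largest eigenvalue of A^T A))

||A||_2 = sigma_max(A) = sqrt(lambda_max(A^T A)). Form the symmetric matrix M = A^T A =
[[30, 15, -7],
 [15, 26, 4],
 [-7, 4, 18]].
Its characteristic polynomial (trace, sum of principal 2x2 minors, determinant of M give the coefficients) is
  p(λ) = det(λ I - M) = λ^3 - 74λ^2 + 1498λ - 7396.
No integer candidate from the rational root theorem (±divisors of 7396) is a root, so the roots are irrational. The cubic discriminant is Δ = 134530144 > 0, so there are three distinct real roots. p(7) = -193 and p(8) = 364 have opposite signs, so a root lies in (7, 8); Newton's method refines it to λ ≈ 7.3261. p(23) = 79 and p(24) = -244 have opposite signs, so a root lies in (23, 24); Newton's method refines it to λ ≈ 23.2467. p(43) = -301 and p(44) = 436 have opposite signs, so a root lies in (43, 44); Newton's method refines it to λ ≈ 43.4271. Check (Vieta): the three roots sum to 74, matching tr M = 74.
So the eigenvalues of A^T A are ≈ 7.3261, 23.2467, 43.4271 (all ≥ 0, as they must be for A^T A). The largest is λ_max ≈ 43.4271, hence ||A||_2 = sqrt(λ_max) ≈ 6.5899.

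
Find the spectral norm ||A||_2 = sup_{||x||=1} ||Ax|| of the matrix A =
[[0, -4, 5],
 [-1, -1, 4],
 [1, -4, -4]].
||A||_2 ≈ 7.7605 (= sqrt(largest eigenvalue of A^T A))

||A||_2 = sigma_max(A) = sqrt(lambda_max(A^T A)). Form the symmetric matrix M = A^T A =
[[2, -3, -8],
 [-3, 33, -8],
 [-8, -8, 57]].
Its characteristic polynomial (trace, sum of principal 2x2 minors, determinant of M give the coefficients) is
  p(λ) = det(λ I - M) = λ^3 - 92λ^2 + 1924λ - 625.
No integer candidate from the rational root theorem (±divisors of 625) is a root, so the roots are irrational. The cubic discriminant is Δ = 2877037093 > 0, so there are three distinct real roots. p(0) = -625 and p(1) = 1208 have opposite signs, so a root lies in (0, 1); Newton's method refines it to λ ≈ 0.33. p(31) = 398 and p(32) = -497 have opposite signs, so a root lies in (31, 32); Newton's method refines it to λ ≈ 31.444. p(60) = -385 and p(61) = 1388 have opposite signs, so a root lies in (60, 61); Newton's method refines it to λ ≈ 60.2259. Check (Vieta): the three roots sum to 92, matching tr M = 92.
So the eigenvalues of A^T A are ≈ 0.33, 31.444, 60.2259 (all ≥ 0, as they must be for A^T A). The largest is λ_max ≈ 60.2259, hence ||A||_2 = sqrt(λ_max) ≈ 7.7605.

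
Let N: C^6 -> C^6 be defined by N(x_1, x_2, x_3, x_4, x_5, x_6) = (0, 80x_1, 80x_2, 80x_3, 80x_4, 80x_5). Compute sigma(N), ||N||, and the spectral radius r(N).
sigma(N) = {0}; ||N|| = 80; r(N) = 0. (N is nilpotent with N^6 = 0.)

On C^6, N is a strictly lower-triangular matrix with 80 on the subdiagonal and zeros elsewhere, so its characteristic polynomial is lambda^6 and every eigenvalue is 0: sigma(N) = {0}. For the operator norm, N e_i = 80e_{i+1} for i = 1, ..., 5 and N e_6 = 0, so the singular values of N are 80 (with multiplicity 5) and 0; hence ||N|| = 80. The spectral radius r(N) = max|lambda| = 0. Note ||N|| > r(N) — characteristic of non-normal nilpotent operators. Indeed N^6 = 0.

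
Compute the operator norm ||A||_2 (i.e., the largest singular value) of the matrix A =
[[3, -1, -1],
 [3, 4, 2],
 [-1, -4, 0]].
||A||_2 ≈ 6.5597 (= sqrt(largest eigenvalue of A^T A))

||A||_2 = sigma_max(A) = sqrt(lambda_max(A^T A)). Form the symmetric matrix M = A^T A =
[[19, 13, 3],
 [13, 33, 9],
 [3, 9, 5]].
Its characteristic polynomial (trace, sum of principal 2x2 minors, determinant of M give the coefficients) is
  p(λ) = det(λ I - M) = λ^3 - 57λ^2 + 628λ - 1156.
No integer candidate from the rational root theorem (±divisors of 1156) is a root, so the roots are irrational. The cubic discriminant is Δ = 143090672 > 0, so there are three distinct real roots. p(2) = -120 and p(3) = 242 have opposite signs, so a root lies in (2, 3); Newton's method refines it to λ ≈ 2.3025. p(11) = 186 and p(12) = -100 have opposite signs, so a root lies in (11, 12); Newton's method refines it to λ ≈ 11.6677. p(43) = -38 and p(44) = 1308 have opposite signs, so a root lies in (43, 44); Newton's method refines it to λ ≈ 43.0298. Check (Vieta): the three roots sum to 57, matching tr M = 57.
So the eigenvalues of A^T A are ≈ 2.3025, 11.6677, 43.0298 (all ≥ 0, as they must be for A^T A). The largest is λ_max ≈ 43.0298, hence ||A||_2 = sqrt(λ_max) ≈ 6.5597.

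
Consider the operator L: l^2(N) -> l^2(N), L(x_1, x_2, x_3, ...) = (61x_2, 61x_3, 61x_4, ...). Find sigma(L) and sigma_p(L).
sigma(L) = closed disk {z in C : |z| ≤ 61}; sigma_p(L) = open disk {z in C : |z| < 61}

Note L = 61·V where V is the unit left shift (V x)_k = x_{k+1}; so sigma(L) = 61·sigma(V) and ||L|| = 61||V||. ||L x||^2 = 3721sum_{k≥2} |x_k|^2 ≤ 3721||x||^2, with equality on {x : x_1 = 0}, so ||L|| = 61. For any lambda with |lambda| < 61, set r = lambda/61 (|r| < 1); the vector x = (1, r, r^2, ...) is in l^2 and satisfies L x = 61(r, r^2, ...) = lambda x, so lambda is an eigenvalue. On the boundary |lambda| = 61 the geometric series diverges, so no l^2 eigenvector exists, but these lambda lie in the approximate point spectrum. Hence sigma(L) is the closed disk of radius 61 and sigma_p(L) is the open disk.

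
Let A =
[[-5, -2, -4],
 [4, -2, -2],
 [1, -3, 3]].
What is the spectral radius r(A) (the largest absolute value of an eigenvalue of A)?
r(A) ≈ 5.4861

The eigenvalues of A are the roots of its characteristic polynomial. With M = A (coefficients from the trace, the sum of principal 2x2 minors, and det A):
  p(λ) = det(λ I - M) = λ^3 + 4λ^2 - 5λ - 128.
No integer candidate from the rational root theorem (±divisors of 128) is a root, so the roots are irrational. The cubic discriminant is Δ = -362620 < 0, so there is one real root and a complex-conjugate pair. p(4) = -20 and p(5) = 72 have opposite signs, so a root lies in (4, 5); Newton's method refines it to λ ≈ 4.2528. Dividing out (λ - (4.2528)) leaves approximately λ^2 + 8.2528λ + 30.0977. For λ^2 + 8.2528λ + 30.0977 the discriminant is -52.2819. It is negative, so the remaining roots are the complex-conjugate pair λ ≈ -4.1264 ± 3.6153i. Their product equals the constant term, so |λ|^2 ≈ 30.0977 and |λ| ≈ 5.4861.
Thus the eigenvalues (to 4 decimals) are 4.2528 (modulus 4.2528); -4.1264 ± 3.6153i (modulus 5.4861). The spectral radius is the largest modulus: r(A) ≈ 5.4861. (Cross-check: r(A) ≤ ||A||_2 ≈ 7.2019; equality holds whenever A is normal, though it can also hold for some non-normal A.)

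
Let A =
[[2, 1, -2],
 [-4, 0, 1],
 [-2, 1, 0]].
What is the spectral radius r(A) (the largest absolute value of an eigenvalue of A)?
r(A) ≈ 2.8455

The eigenvalues of A are the roots of its characteristic polynomial. With M = A (coefficients from the trace, the sum of principal 2x2 minors, and det A):
  p(λ) = det(λ I - M) = λ^3 - 2λ^2 - λ - 4.
No integer candidate from the rational root theorem (±divisors of 4) is a root, so the roots are irrational. The cubic discriminant is Δ = -696 < 0, so there is one real root and a complex-conjugate pair. p(2) = -6 and p(3) = 2 have opposite signs, so a root lies in (2, 3); Newton's method refines it to λ ≈ 2.8455. Dividing out (λ - (2.8455)) leaves approximately λ^2 + 0.8455λ + 1.4057. For λ^2 + 0.8455λ + 1.4057 the discriminant is -4.9082. It is negative, so the remaining roots are the complex-conjugate pair λ ≈ -0.4227 ± 1.1077i. Their product equals the constant term, so |λ|^2 ≈ 1.4057 and |λ| ≈ 1.1856.
Thus the eigenvalues (to 4 decimals) are 2.8455 (modulus 2.8455); -0.4227 ± 1.1077i (modulus 1.1856). The spectral radius is the largest modulus: r(A) ≈ 2.8455. (Cross-check: r(A) ≤ ||A||_2 ≈ 5.1903; equality holds whenever A is normal, though it can also hold for some non-normal A.)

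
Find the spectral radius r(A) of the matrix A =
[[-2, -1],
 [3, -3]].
r(A) = 3

The eigenvalues of A are the roots of its characteristic polynomial. With M = A (coefficients from the trace and determinant):
  p(λ) = det(λ I - M) = λ^2 + 5λ + 9.
For λ^2 + 5λ + 9 the discriminant is -11. It is negative, so the roots are the complex-conjugate pair λ = -5/2 ± (sqrt(11)/2) i ≈ -2.5 ± 1.6583i. For a conjugate pair the product of the roots equals the constant term, so |λ|^2 = 9 and |λ| = sqrt(9) = 3.
Thus the eigenvalues (to 4 decimals) are -2.5 ± 1.6583i (modulus 3). The spectral radius is the largest modulus: r(A) = 3. (Cross-check: r(A) ≤ ||A||_2 ≈ 4.3196; equality holds whenever A is normal, though it can also hold for some non-normal A.)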